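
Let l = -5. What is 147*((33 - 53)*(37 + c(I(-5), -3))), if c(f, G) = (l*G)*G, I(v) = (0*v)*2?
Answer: 23520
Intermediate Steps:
I(v) = 0 (I(v) = 0*2 = 0)
c(f, G) = -5*G**2 (c(f, G) = (-5*G)*G = -5*G**2)
147*((33 - 53)*(37 + c(I(-5), -3))) = 147*((33 - 53)*(37 - 5*(-3)**2)) = 147*(-20*(37 - 5*9)) = 147*(-20*(37 - 45)) = 147*(-20*(-8)) = 147*160 = 23520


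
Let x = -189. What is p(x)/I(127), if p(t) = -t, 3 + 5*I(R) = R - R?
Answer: -315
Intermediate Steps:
I(R) = -3/5 (I(R) = -3/5 + (R - R)/5 = -3/5 + (1/5)*0 = -3/5 + 0 = -3/5)
p(x)/I(127) = (-1*(-189))/(-3/5) = 189*(-5/3) = -315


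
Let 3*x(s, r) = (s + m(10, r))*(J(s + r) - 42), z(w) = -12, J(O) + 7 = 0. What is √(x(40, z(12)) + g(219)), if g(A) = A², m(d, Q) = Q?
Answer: √427533/3 ≈ 217.95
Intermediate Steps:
J(O) = -7 (J(O) = -7 + 0 = -7)
x(s, r) = -49*r/3 - 49*s/3 (x(s, r) = ((s + r)*(-7 - 42))/3 = ((r + s)*(-49))/3 = (-49*r - 49*s)/3 = -49*r/3 - 49*s/3)
√(x(40, z(12)) + g(219)) = √((-49/3*(-12) - 49/3*40) + 219²) = √((196 - 1960/3) + 47961) = √(-1372/3 + 47961) = √(142511/3) = √427533/3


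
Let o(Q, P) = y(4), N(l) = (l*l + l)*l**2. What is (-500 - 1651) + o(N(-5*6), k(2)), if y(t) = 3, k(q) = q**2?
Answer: -2148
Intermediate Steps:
N(l) = l**2*(l + l**2) (N(l) = (l**2 + l)*l**2 = (l + l**2)*l**2 = l**2*(l + l**2))
o(Q, P) = 3
(-500 - 1651) + o(N(-5*6), k(2)) = (-500 - 1651) + 3 = -2151 + 3 = -2148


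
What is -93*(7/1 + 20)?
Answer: -2511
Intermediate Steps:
-93*(7/1 + 20) = -93*(7*1 + 20) = -93*(7 + 20) = -93*27 = -2511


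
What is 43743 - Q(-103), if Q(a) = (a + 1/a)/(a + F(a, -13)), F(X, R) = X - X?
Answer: 464058877/10609 ≈ 43742.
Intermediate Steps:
F(X, R) = 0
Q(a) = (a + 1/a)/a (Q(a) = (a + 1/a)/(a + 0) = (a + 1/a)/a)
43743 - Q(-103) = 43743 - (1 + (-103)**(-2)) = 43743 - (1 + 1/10609) = 43743 - 1*10610/10609 = 43743 - 10610/10609 = 464058877/10609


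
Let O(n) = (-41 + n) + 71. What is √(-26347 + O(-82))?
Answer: I*√26399 ≈ 162.48*I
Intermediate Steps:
O(n) = 30 + n
√(-26347 + O(-82)) = √(-26347 + (30 - 82)) = √(-26347 - 52) = √(-26399) = I*√26399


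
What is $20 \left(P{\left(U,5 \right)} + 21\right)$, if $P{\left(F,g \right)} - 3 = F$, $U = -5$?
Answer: $380$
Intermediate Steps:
$P{\left(F,g \right)} = 3 + F$
$20 \left(P{\left(U,5 \right)} + 21\right) = 20 \left(\left(3 - 5\right) + 21\right) = 20 \left(-2 + 21\right) = 20 \cdot 19 = 380$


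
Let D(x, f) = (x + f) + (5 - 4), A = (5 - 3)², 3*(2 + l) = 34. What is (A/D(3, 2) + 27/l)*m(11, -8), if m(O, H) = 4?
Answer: 299/21 ≈ 14.238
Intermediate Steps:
l = 28/3 (l = -2 + (⅓)*34 = -2 + 34/3 = 28/3 ≈ 9.3333)
A = 4 (A = 2² = 4)
D(x, f) = 1 + f + x (D(x, f) = (f + x) + 1 = 1 + f + x)
(A/D(3, 2) + 27/l)*m(11, -8) = (4/(1 + 2 + 3) + 27/(28/3))*4 = (4/6 + 27*(3/28))*4 = (4*(⅙) + 81/28)*4 = (⅔ + 81/28)*4 = (299/84)*4 = 299/21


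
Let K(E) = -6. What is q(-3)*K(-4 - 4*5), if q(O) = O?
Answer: 18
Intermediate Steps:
q(-3)*K(-4 - 4*5) = -3*(-6) = 18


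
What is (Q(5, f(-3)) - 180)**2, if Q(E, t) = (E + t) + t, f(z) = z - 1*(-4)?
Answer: 29929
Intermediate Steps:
f(z) = 4 + z (f(z) = z + 4 = 4 + z)
Q(E, t) = E + 2*t
(Q(5, f(-3)) - 180)**2 = ((5 + 2*(4 - 3)) - 180)**2 = ((5 + 2*1) - 180)**2 = ((5 + 2) - 180)**2 = (7 - 180)**2 = (-173)**2 = 29929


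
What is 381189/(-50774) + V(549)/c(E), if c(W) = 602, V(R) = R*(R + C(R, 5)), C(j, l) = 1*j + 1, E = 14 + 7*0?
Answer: 1085895282/1091641 ≈ 994.74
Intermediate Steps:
E = 14 (E = 14 + 0 = 14)
C(j, l) = 1 + j (C(j, l) = j + 1 = 1 + j)
V(R) = R*(1 + 2*R) (V(R) = R*(R + (1 + R)) = R*(1 + 2*R))
381189/(-50774) + V(549)/c(E) = 381189/(-50774) + (549*(1 + 2*549))/602 = 381189*(-1/50774) + (549*(1 + 1098))*(1/602) = -381189/50774 + (549*1099)*(1/602) = -381189/50774 + 603351*(1/602) = -381189/50774 + 86193/86 = 1085895282/1091641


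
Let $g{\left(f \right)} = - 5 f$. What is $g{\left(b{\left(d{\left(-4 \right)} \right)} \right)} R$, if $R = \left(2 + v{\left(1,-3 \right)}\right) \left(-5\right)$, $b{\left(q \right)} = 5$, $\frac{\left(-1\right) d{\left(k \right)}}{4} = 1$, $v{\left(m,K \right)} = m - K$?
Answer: $750$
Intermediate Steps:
$d{\left(k \right)} = -4$ ($d{\left(k \right)} = \left(-4\right) 1 = -4$)
$R = -30$ ($R = \left(2 + \left(1 - -3\right)\right) \left(-5\right) = \left(2 + \left(1 + 3\right)\right) \left(-5\right) = \left(2 + 4\right) \left(-5\right) = 6 \left(-5\right) = -30$)
$g{\left(b{\left(d{\left(-4 \right)} \right)} \right)} R = \left(-5\right) 5 \left(-30\right) = \left(-25\right) \left(-30\right) = 750$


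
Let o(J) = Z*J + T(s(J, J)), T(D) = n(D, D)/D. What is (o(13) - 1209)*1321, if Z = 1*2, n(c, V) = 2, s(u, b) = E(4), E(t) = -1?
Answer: -1565385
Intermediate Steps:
s(u, b) = -1
Z = 2
T(D) = 2/D
o(J) = -2 + 2*J (o(J) = 2*J + 2/(-1) = 2*J + 2*(-1) = 2*J - 2 = -2 + 2*J)
(o(13) - 1209)*1321 = ((-2 + 2*13) - 1209)*1321 = ((-2 + 26) - 1209)*1321 = (24 - 1209)*1321 = -1185*1321 = -1565385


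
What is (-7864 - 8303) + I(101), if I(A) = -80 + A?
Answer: -16146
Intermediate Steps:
(-7864 - 8303) + I(101) = (-7864 - 8303) + (-80 + 101) = -16167 + 21 = -16146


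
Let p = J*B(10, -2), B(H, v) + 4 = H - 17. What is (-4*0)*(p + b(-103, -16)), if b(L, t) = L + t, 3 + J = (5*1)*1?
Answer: 0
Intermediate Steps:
B(H, v) = -21 + H (B(H, v) = -4 + (H - 17) = -4 + (-17 + H) = -21 + H)
J = 2 (J = -3 + (5*1)*1 = -3 + 5*1 = -3 + 5 = 2)
p = -22 (p = 2*(-21 + 10) = 2*(-11) = -22)
(-4*0)*(p + b(-103, -16)) = (-4*0)*(-22 + (-103 - 16)) = 0*(-22 - 119) = 0*(-141) = 0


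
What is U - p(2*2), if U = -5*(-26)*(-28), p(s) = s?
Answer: -3644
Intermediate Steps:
U = -3640 (U = 130*(-28) = -3640)
U - p(2*2) = -3640 - 2*2 = -3640 - 1*4 = -3640 - 4 = -3644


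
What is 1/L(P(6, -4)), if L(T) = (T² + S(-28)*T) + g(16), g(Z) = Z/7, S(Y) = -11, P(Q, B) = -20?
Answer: 7/4356 ≈ 0.0016070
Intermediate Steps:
g(Z) = Z/7 (g(Z) = Z*(⅐) = Z/7)
L(T) = 16/7 + T² - 11*T (L(T) = (T² - 11*T) + (⅐)*16 = (T² - 11*T) + 16/7 = 16/7 + T² - 11*T)
1/L(P(6, -4)) = 1/(16/7 + (-20)² - 11*(-20)) = 1/(16/7 + 400 + 220) = 1/(4356/7) = 7/4356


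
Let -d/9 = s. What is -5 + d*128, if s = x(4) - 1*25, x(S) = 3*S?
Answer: 14971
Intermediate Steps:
s = -13 (s = 3*4 - 1*25 = 12 - 25 = -13)
d = 117 (d = -9*(-13) = 117)
-5 + d*128 = -5 + 117*128 = -5 + 14976 = 14971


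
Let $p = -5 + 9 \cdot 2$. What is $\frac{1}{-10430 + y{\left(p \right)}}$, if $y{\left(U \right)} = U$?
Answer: $- \frac{1}{10417} \approx -9.5997 \cdot 10^{-5}$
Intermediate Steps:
$p = 13$ ($p = -5 + 18 = 13$)
$\frac{1}{-10430 + y{\left(p \right)}} = \frac{1}{-10430 + 13} = \frac{1}{-10417} = - \frac{1}{10417}$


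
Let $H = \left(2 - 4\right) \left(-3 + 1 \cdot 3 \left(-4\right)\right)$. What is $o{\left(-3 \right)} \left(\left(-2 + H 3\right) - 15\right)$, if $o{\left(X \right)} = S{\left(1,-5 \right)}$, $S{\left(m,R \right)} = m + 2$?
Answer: $219$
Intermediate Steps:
$S{\left(m,R \right)} = 2 + m$
$H = 30$ ($H = - 2 \left(-3 + 3 \left(-4\right)\right) = - 2 \left(-3 - 12\right) = \left(-2\right) \left(-15\right) = 30$)
$o{\left(X \right)} = 3$ ($o{\left(X \right)} = 2 + 1 = 3$)
$o{\left(-3 \right)} \left(\left(-2 + H 3\right) - 15\right) = 3 \left(\left(-2 + 30 \cdot 3\right) - 15\right) = 3 \left(\left(-2 + 90\right) - 15\right) = 3 \left(88 - 15\right) = 3 \cdot 73 = 219$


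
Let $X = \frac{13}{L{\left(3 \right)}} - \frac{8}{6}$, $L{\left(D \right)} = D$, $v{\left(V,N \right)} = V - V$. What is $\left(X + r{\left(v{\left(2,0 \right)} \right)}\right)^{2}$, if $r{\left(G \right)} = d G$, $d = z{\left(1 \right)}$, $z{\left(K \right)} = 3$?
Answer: $9$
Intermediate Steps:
$v{\left(V,N \right)} = 0$
$d = 3$
$X = 3$ ($X = \frac{13}{3} - \frac{8}{6} = 13 \cdot \frac{1}{3} - \frac{4}{3} = \frac{13}{3} - \frac{4}{3} = 3$)
$r{\left(G \right)} = 3 G$
$\left(X + r{\left(v{\left(2,0 \right)} \right)}\right)^{2} = \left(3 + 3 \cdot 0\right)^{2} = \left(3 + 0\right)^{2} = 3^{2} = 9$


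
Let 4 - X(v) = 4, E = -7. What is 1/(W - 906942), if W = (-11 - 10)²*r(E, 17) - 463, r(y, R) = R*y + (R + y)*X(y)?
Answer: -1/959884 ≈ -1.0418e-6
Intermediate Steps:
X(v) = 0 (X(v) = 4 - 1*4 = 4 - 4 = 0)
r(y, R) = R*y (r(y, R) = R*y + (R + y)*0 = R*y + 0 = R*y)
W = -52942 (W = (-11 - 10)²*(17*(-7)) - 463 = (-21)²*(-119) - 463 = 441*(-119) - 463 = -52479 - 463 = -52942)
1/(W - 906942) = 1/(-52942 - 906942) = 1/(-959884) = -1/959884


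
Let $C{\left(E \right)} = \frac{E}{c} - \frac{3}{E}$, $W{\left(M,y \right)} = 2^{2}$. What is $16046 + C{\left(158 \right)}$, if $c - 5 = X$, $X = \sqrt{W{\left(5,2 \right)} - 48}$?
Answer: $\frac{175058105}{10902} - \frac{316 i \sqrt{11}}{69} \approx 16057.0 - 15.189 i$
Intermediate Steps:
$W{\left(M,y \right)} = 4$
$X = 2 i \sqrt{11}$ ($X = \sqrt{4 - 48} = \sqrt{-44} = 2 i \sqrt{11} \approx 6.6332 i$)
$c = 5 + 2 i \sqrt{11} \approx 5.0 + 6.6332 i$
$C{\left(E \right)} = - \frac{3}{E} + \frac{E}{5 + 2 i \sqrt{11}}$ ($C{\left(E \right)} = \frac{E}{5 + 2 i \sqrt{11}} - \frac{3}{E} = - \frac{3}{E} + \frac{E}{5 + 2 i \sqrt{11}}$)
$16046 + C{\left(158 \right)} = 16046 + \left(- \frac{3}{158} + \frac{158}{5 + 2 i \sqrt{11}}\right) = 16046 + \left(\left(-3\right) \frac{1}{158} + \frac{158}{5 + 2 i \sqrt{11}}\right) = 16046 - \left(\frac{3}{158} - \frac{158}{5 + 2 i \sqrt{11}}\right) = \frac{2535265}{158} + \frac{158}{5 + 2 i \sqrt{11}}$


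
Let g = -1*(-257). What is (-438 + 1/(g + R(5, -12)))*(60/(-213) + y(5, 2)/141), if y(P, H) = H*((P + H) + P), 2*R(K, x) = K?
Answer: 28187680/577301 ≈ 48.827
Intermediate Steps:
R(K, x) = K/2
g = 257
y(P, H) = H*(H + 2*P) (y(P, H) = H*((H + P) + P) = H*(H + 2*P))
(-438 + 1/(g + R(5, -12)))*(60/(-213) + y(5, 2)/141) = (-438 + 1/(257 + (½)*5))*(60/(-213) + (2*(2 + 2*5))/141) = (-438 + 1/(257 + 5/2))*(60*(-1/213) + (2*(2 + 10))*(1/141)) = (-438 + 1/(519/2))*(-20/71 + (2*12)*(1/141)) = (-438 + 2/519)*(-20/71 + 24*(1/141)) = -227320*(-20/71 + 8/47)/519 = -227320/519*(-372/3337) = 28187680/577301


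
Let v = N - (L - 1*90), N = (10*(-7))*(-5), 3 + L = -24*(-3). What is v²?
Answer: 137641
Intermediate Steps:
L = 69 (L = -3 - 24*(-3) = -3 + 72 = 69)
N = 350 (N = -70*(-5) = 350)
v = 371 (v = 350 - (69 - 1*90) = 350 - (69 - 90) = 350 - 1*(-21) = 350 + 21 = 371)
v² = 371² = 137641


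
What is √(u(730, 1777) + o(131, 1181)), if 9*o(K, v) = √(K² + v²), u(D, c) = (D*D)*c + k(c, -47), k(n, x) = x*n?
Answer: √(8521918029 + √1411922)/3 ≈ 30771.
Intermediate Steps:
k(n, x) = n*x
u(D, c) = -47*c + c*D² (u(D, c) = (D*D)*c + c*(-47) = D²*c - 47*c = c*D² - 47*c = -47*c + c*D²)
o(K, v) = √(K² + v²)/9
√(u(730, 1777) + o(131, 1181)) = √(1777*(-47 + 730²) + √(131² + 1181²)/9) = √(1777*(-47 + 532900) + √(17161 + 1394761)/9) = √(1777*532853 + √1411922/9) = √(946879781 + √1411922/9)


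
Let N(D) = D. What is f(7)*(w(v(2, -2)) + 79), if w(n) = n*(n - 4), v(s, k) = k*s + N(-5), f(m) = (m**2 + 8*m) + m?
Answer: 21952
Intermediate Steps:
f(m) = m**2 + 9*m
v(s, k) = -5 + k*s (v(s, k) = k*s - 5 = -5 + k*s)
w(n) = n*(-4 + n)
f(7)*(w(v(2, -2)) + 79) = (7*(9 + 7))*((-5 - 2*2)*(-4 + (-5 - 2*2)) + 79) = (7*16)*((-5 - 4)*(-4 + (-5 - 4)) + 79) = 112*(-9*(-4 - 9) + 79) = 112*(-9*(-13) + 79) = 112*(117 + 79) = 112*196 = 21952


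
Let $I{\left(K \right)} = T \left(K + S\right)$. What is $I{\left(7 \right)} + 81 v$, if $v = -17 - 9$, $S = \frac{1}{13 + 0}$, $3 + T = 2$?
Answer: $- \frac{27470}{13} \approx -2113.1$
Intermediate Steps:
$T = -1$ ($T = -3 + 2 = -1$)
$S = \frac{1}{13} \approx 0.076923$
$v = -26$
$I{\left(K \right)} = - \frac{1}{13} - K$ ($I{\left(K \right)} = - (K + \frac{1}{13}) = - (\frac{1}{13} + K) = - \frac{1}{13} - K$)
$I{\left(7 \right)} + 81 v = \left(- \frac{1}{13} - 7\right) + 81 \left(-26\right) = \left(- \frac{1}{13} - 7\right) - 2106 = - \frac{92}{13} - 2106 = - \frac{27470}{13}$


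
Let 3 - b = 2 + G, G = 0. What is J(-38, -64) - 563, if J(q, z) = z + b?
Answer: -626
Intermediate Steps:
b = 1 (b = 3 - (2 + 0) = 3 - 1*2 = 3 - 2 = 1)
J(q, z) = 1 + z (J(q, z) = z + 1 = 1 + z)
J(-38, -64) - 563 = (1 - 64) - 563 = -63 - 563 = -626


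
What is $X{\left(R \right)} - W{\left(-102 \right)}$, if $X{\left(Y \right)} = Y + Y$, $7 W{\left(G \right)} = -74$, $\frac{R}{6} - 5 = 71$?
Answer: $\frac{6458}{7} \approx 922.57$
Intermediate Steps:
$R = 456$ ($R = 30 + 6 \cdot 71 = 30 + 426 = 456$)
$W{\left(G \right)} = - \frac{74}{7}$ ($W{\left(G \right)} = \frac{1}{7} \left(-74\right) = - \frac{74}{7}$)
$X{\left(Y \right)} = 2 Y$
$X{\left(R \right)} - W{\left(-102 \right)} = 2 \cdot 456 - - \frac{74}{7} = 912 + \frac{74}{7} = \frac{6458}{7}$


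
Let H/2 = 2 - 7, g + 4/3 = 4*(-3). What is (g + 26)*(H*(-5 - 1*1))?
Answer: 760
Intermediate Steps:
g = -40/3 (g = -4/3 + 4*(-3) = -4/3 - 12 = -40/3 ≈ -13.333)
H = -10 (H = 2*(2 - 7) = 2*(-5) = -10)
(g + 26)*(H*(-5 - 1*1)) = (-40/3 + 26)*(-10*(-5 - 1*1)) = 38*(-10*(-5 - 1))/3 = 38*(-10*(-6))/3 = (38/3)*60 = 760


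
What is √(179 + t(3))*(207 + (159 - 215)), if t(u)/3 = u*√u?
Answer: 151*√(179 + 9*√3) ≈ 2106.4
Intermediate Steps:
t(u) = 3*u^(3/2) (t(u) = 3*(u*√u) = 3*u^(3/2))
√(179 + t(3))*(207 + (159 - 215)) = √(179 + 3*3^(3/2))*(207 + (159 - 215)) = √(179 + 3*(3*√3))*(207 - 56) = √(179 + 9*√3)*151 = 151*√(179 + 9*√3)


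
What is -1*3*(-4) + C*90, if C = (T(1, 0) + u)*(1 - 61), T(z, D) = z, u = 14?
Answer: -80988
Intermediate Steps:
C = -900 (C = (1 + 14)*(1 - 61) = 15*(-60) = -900)
-1*3*(-4) + C*90 = -1*3*(-4) - 900*90 = -3*(-4) - 81000 = 12 - 81000 = -80988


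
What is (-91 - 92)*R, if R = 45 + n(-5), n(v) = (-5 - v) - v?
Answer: -9150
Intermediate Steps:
n(v) = -5 - 2*v
R = 50 (R = 45 + (-5 - 2*(-5)) = 45 + (-5 + 10) = 45 + 5 = 50)
(-91 - 92)*R = (-91 - 92)*50 = -183*50 = -9150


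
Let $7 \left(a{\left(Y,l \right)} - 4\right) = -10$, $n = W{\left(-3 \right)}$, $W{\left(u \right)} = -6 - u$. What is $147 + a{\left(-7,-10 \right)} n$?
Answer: $\frac{975}{7} \approx 139.29$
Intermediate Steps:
$n = -3$ ($n = -6 - -3 = -6 + 3 = -3$)
$a{\left(Y,l \right)} = \frac{18}{7}$ ($a{\left(Y,l \right)} = 4 + \frac{1}{7} \left(-10\right) = 4 - \frac{10}{7} = \frac{18}{7}$)
$147 + a{\left(-7,-10 \right)} n = 147 + \frac{18}{7} \left(-3\right) = 147 - \frac{54}{7} = \frac{975}{7}$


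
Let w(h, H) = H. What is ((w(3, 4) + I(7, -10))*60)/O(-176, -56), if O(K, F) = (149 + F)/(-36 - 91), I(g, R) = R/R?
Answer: -12700/31 ≈ -409.68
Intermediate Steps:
I(g, R) = 1
O(K, F) = -149/127 - F/127 (O(K, F) = (149 + F)/(-127) = (149 + F)*(-1/127) = -149/127 - F/127)
((w(3, 4) + I(7, -10))*60)/O(-176, -56) = ((4 + 1)*60)/(-149/127 - 1/127*(-56)) = (5*60)/(-149/127 + 56/127) = 300/(-93/127) = 300*(-127/93) = -12700/31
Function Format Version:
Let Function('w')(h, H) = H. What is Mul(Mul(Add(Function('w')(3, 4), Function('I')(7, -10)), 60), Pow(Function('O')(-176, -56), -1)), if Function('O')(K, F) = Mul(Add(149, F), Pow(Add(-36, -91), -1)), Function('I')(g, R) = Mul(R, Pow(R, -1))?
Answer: Rational(-12700, 31) ≈ -409.68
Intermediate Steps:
Function('I')(g, R) = 1
Function('O')(K, F) = Add(Rational(-149, 127), Mul(Rational(-1, 127), F)) (Function('O')(K, F) = Mul(Add(149, F), Pow(-127, -1)) = Mul(Add(149, F), Rational(-1, 127)) = Add(Rational(-149, 127), Mul(Rational(-1, 127), F)))
Mul(Mul(Add(Function('w')(3, 4), Function('I')(7, -10)), 60), Pow(Function('O')(-176, -56), -1)) = Mul(Mul(Add(4, 1), 60), Pow(Add(Rational(-149, 127), Mul(Rational(-1, 127), -56)), -1)) = Mul(Mul(5, 60), Pow(Add(Rational(-149, 127), Rational(56, 127)), -1)) = Mul(300, Pow(Rational(-93, 127), -1)) = Mul(300, Rational(-127, 93)) = Rational(-12700, 31)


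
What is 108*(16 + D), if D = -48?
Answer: -3456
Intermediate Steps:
108*(16 + D) = 108*(16 - 48) = 108*(-32) = -3456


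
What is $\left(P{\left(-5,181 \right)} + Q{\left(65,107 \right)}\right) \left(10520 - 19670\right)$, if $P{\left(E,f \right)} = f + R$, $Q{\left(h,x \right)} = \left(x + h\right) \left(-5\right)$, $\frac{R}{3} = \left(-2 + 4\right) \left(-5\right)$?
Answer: $6487350$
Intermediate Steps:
$R = -30$ ($R = 3 \left(-2 + 4\right) \left(-5\right) = 3 \cdot 2 \left(-5\right) = 3 \left(-10\right) = -30$)
$Q{\left(h,x \right)} = - 5 h - 5 x$ ($Q{\left(h,x \right)} = \left(h + x\right) \left(-5\right) = - 5 h - 5 x$)
$P{\left(E,f \right)} = -30 + f$ ($P{\left(E,f \right)} = f - 30 = -30 + f$)
$\left(P{\left(-5,181 \right)} + Q{\left(65,107 \right)}\right) \left(10520 - 19670\right) = \left(\left(-30 + 181\right) - 860\right) \left(10520 - 19670\right) = \left(151 - 860\right) \left(-9150\right) = \left(-709\right) \left(-9150\right) = 6487350$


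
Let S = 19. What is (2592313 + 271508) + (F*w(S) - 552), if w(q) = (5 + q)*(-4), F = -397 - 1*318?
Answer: 2931909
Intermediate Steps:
F = -715 (F = -397 - 318 = -715)
w(q) = -20 - 4*q
(2592313 + 271508) + (F*w(S) - 552) = (2592313 + 271508) + (-715*(-20 - 4*19) - 552) = 2863821 + (-715*(-20 - 76) - 552) = 2863821 + (-715*(-96) - 552) = 2863821 + (68640 - 552) = 2863821 + 68088 = 2931909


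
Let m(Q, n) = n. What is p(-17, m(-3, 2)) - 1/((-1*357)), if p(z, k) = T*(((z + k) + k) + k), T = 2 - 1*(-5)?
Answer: -27488/357 ≈ -76.997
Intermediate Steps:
T = 7 (T = 2 + 5 = 7)
p(z, k) = 7*z + 21*k (p(z, k) = 7*(((z + k) + k) + k) = 7*(((k + z) + k) + k) = 7*((z + 2*k) + k) = 7*(z + 3*k) = 7*z + 21*k)
p(-17, m(-3, 2)) - 1/((-1*357)) = (7*(-17) + 21*2) - 1/((-1*357)) = (-119 + 42) - 1/(-357) = -77 - 1*(-1/357) = -77 + 1/357 = -27488/357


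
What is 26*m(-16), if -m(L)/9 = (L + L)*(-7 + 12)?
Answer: 37440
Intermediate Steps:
m(L) = -90*L (m(L) = -9*(L + L)*(-7 + 12) = -9*2*L*5 = -90*L)
26*m(-16) = 26*(-90*(-16)) = 26*1440 = 37440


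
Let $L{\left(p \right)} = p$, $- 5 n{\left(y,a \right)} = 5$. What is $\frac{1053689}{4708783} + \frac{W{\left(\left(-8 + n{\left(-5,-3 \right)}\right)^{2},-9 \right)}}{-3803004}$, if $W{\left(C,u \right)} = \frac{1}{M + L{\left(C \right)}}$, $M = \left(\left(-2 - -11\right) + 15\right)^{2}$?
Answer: $\frac{2632719542804909}{11765241023774724} \approx 0.22377$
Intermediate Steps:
$n{\left(y,a \right)} = -1$ ($n{\left(y,a \right)} = \left(- \frac{1}{5}\right) 5 = -1$)
$M = 576$ ($M = \left(\left(-2 + 11\right) + 15\right)^{2} = \left(9 + 15\right)^{2} = 24^{2} = 576$)
$W{\left(C,u \right)} = \frac{1}{576 + C}$
$\frac{1053689}{4708783} + \frac{W{\left(\left(-8 + n{\left(-5,-3 \right)}\right)^{2},-9 \right)}}{-3803004} = \frac{1053689}{4708783} + \frac{1}{\left(576 + \left(-8 - 1\right)^{2}\right) \left(-3803004\right)} = 1053689 \cdot \frac{1}{4708783} + \frac{1}{576 + \left(-9\right)^{2}} \left(- \frac{1}{3803004}\right) = \frac{1053689}{4708783} + \frac{1}{576 + 81} \left(- \frac{1}{3803004}\right) = \frac{1053689}{4708783} + \frac{1}{657} \left(- \frac{1}{3803004}\right) = \frac{1053689}{4708783} - \frac{1}{2498573628} = \frac{2632719542804909}{11765241023774724}$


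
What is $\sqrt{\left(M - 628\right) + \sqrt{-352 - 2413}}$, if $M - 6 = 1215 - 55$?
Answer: $\sqrt{538 + i \sqrt{2765}} \approx 23.222 + 1.1322 i$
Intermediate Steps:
$M = 1166$ ($M = 6 + \left(1215 - 55\right) = 6 + 1160 = 1166$)
$\sqrt{\left(M - 628\right) + \sqrt{-352 - 2413}} = \sqrt{\left(1166 - 628\right) + \sqrt{-352 - 2413}} = \sqrt{538 + \sqrt{-2765}} = \sqrt{538 + i \sqrt{2765}}$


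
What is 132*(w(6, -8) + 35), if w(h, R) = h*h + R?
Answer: 8316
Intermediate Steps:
w(h, R) = R + h² (w(h, R) = h² + R = R + h²)
132*(w(6, -8) + 35) = 132*((-8 + 6²) + 35) = 132*((-8 + 36) + 35) = 132*(28 + 35) = 132*63 = 8316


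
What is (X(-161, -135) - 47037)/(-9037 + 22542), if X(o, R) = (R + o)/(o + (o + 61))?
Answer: -12276361/3524805 ≈ -3.4828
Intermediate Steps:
X(o, R) = (R + o)/(61 + 2*o) (X(o, R) = (R + o)/(o + (61 + o)) = (R + o)/(61 + 2*o))
(X(-161, -135) - 47037)/(-9037 + 22542) = ((-135 - 161)/(61 + 2*(-161)) - 47037)/(-9037 + 22542) = (-296/(61 - 322) - 47037)/13505 = (-296/(-261) - 47037)*(1/13505) = (-1/261*(-296) - 47037)*(1/13505) = (296/261 - 47037)*(1/13505) = -12276361/261*1/13505 = -12276361/3524805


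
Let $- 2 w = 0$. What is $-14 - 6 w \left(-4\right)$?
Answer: $-14$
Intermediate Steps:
$w = 0$ ($w = \left(- \frac{1}{2}\right) 0 = 0$)
$-14 - 6 w \left(-4\right) = -14 - 6 \cdot 0 \left(-4\right) = -14 - 0 = -14 + 0 = -14$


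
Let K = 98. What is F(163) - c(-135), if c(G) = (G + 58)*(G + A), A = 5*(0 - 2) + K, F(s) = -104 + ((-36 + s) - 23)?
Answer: -3619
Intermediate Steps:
F(s) = -163 + s (F(s) = -104 + (-59 + s) = -163 + s)
A = 88 (A = 5*(0 - 2) + 98 = 5*(-2) + 98 = -10 + 98 = 88)
c(G) = (58 + G)*(88 + G) (c(G) = (G + 58)*(G + 88) = (58 + G)*(88 + G))
F(163) - c(-135) = (-163 + 163) - (5104 + (-135)**2 + 146*(-135)) = 0 - (5104 + 18225 - 19710) = 0 - 1*3619 = 0 - 3619 = -3619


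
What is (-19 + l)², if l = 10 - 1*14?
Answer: 529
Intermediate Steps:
l = -4 (l = 10 - 14 = -4)
(-19 + l)² = (-19 - 4)² = (-23)² = 529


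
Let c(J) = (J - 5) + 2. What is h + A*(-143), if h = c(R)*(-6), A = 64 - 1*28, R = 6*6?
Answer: -5346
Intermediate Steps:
R = 36
c(J) = -3 + J (c(J) = (-5 + J) + 2 = -3 + J)
A = 36 (A = 64 - 28 = 36)
h = -198 (h = (-3 + 36)*(-6) = 33*(-6) = -198)
h + A*(-143) = -198 + 36*(-143) = -198 - 5148 = -5346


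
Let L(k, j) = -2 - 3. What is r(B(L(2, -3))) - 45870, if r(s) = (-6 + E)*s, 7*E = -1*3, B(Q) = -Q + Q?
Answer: -45870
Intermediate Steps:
L(k, j) = -5
B(Q) = 0
E = -3/7 (E = (-1*3)/7 = (⅐)*(-3) = -3/7 ≈ -0.42857)
r(s) = -45*s/7 (r(s) = (-6 - 3/7)*s = -45*s/7)
r(B(L(2, -3))) - 45870 = -45/7*0 - 45870 = 0 - 45870 = -45870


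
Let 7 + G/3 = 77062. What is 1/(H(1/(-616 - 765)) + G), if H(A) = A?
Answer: 1381/319238864 ≈ 4.3259e-6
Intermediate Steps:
G = 231165 (G = -21 + 3*77062 = -21 + 231186 = 231165)
1/(H(1/(-616 - 765)) + G) = 1/(1/(-616 - 765) + 231165) = 1/(1/(-1381) + 231165) = 1/(-1/1381 + 231165) = 1/(319238864/1381) = 1381/319238864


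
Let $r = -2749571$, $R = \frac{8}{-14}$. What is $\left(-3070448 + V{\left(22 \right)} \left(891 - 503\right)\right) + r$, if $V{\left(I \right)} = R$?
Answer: $- \frac{40741685}{7} \approx -5.8202 \cdot 10^{6}$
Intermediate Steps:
$R = - \frac{4}{7}$ ($R = 8 \left(- \frac{1}{14}\right) = - \frac{4}{7} \approx -0.57143$)
$V{\left(I \right)} = - \frac{4}{7}$
$\left(-3070448 + V{\left(22 \right)} \left(891 - 503\right)\right) + r = \left(-3070448 - \frac{4 \left(891 - 503\right)}{7}\right) - 2749571 = \left(-3070448 - \frac{1552}{7}\right) - 2749571 = - \frac{21494688}{7} - 2749571 = - \frac{40741685}{7}$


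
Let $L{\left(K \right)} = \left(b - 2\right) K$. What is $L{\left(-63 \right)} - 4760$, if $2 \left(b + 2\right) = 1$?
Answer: $- \frac{9079}{2} \approx -4539.5$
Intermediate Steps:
$b = - \frac{3}{2}$ ($b = -2 + \frac{1}{2} \cdot 1 = -2 + \frac{1}{2} = - \frac{3}{2} \approx -1.5$)
$L{\left(K \right)} = - \frac{7 K}{2}$ ($L{\left(K \right)} = \left(- \frac{3}{2} - 2\right) K = - \frac{7 K}{2}$)
$L{\left(-63 \right)} - 4760 = \left(- \frac{7}{2}\right) \left(-63\right) - 4760 = \frac{441}{2} - 4760 = - \frac{9079}{2}$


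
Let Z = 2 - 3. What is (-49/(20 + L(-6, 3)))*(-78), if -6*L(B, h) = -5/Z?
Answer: 22932/115 ≈ 199.41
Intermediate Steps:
Z = -1
L(B, h) = -⅚ (L(B, h) = -(-5)/(6*(-1)) = -(-5)*(-1)/6 = -⅙*5 = -⅚)
(-49/(20 + L(-6, 3)))*(-78) = (-49/(20 - ⅚))*(-78) = (-49/(115/6))*(-78) = ((6/115)*(-49))*(-78) = -294/115*(-78) = 22932/115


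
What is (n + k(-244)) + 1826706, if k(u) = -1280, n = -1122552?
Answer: 702874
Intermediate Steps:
(n + k(-244)) + 1826706 = (-1122552 - 1280) + 1826706 = -1123832 + 1826706 = 702874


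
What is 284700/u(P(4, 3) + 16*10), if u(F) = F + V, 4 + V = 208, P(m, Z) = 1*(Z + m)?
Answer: 284700/371 ≈ 767.39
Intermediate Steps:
P(m, Z) = Z + m
V = 204 (V = -4 + 208 = 204)
u(F) = 204 + F (u(F) = F + 204 = 204 + F)
284700/u(P(4, 3) + 16*10) = 284700/(204 + ((3 + 4) + 16*10)) = 284700/(204 + (7 + 160)) = 284700/(204 + 167) = 284700/371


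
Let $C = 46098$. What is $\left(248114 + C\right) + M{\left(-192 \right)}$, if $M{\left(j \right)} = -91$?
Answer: $294121$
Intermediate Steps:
$\left(248114 + C\right) + M{\left(-192 \right)} = \left(248114 + 46098\right) - 91 = 294212 - 91 = 294121$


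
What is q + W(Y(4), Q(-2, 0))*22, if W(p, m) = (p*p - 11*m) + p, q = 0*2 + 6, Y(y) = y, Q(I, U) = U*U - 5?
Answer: 1656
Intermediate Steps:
Q(I, U) = -5 + U² (Q(I, U) = U² - 5 = -5 + U²)
q = 6 (q = 0 + 6 = 6)
W(p, m) = p + p² - 11*m (W(p, m) = (p² - 11*m) + p = p + p² - 11*m)
q + W(Y(4), Q(-2, 0))*22 = 6 + (4 + 4² - 11*(-5 + 0²))*22 = 6 + (4 + 16 - 11*(-5 + 0))*22 = 6 + (4 + 16 - 11*(-5))*22 = 6 + (4 + 16 + 55)*22 = 6 + 75*22 = 6 + 1650 = 1656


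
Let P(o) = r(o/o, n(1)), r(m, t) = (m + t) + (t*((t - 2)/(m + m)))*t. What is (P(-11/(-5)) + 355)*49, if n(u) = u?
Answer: 34937/2 ≈ 17469.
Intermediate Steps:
r(m, t) = m + t + t**2*(-2 + t)/(2*m) (r(m, t) = (m + t) + (t*((-2 + t)/((2*m))))*t = (m + t) + (t*((-2 + t)*(1/(2*m))))*t = (m + t) + (t*((-2 + t)/(2*m)))*t = (m + t) + (t*(-2 + t)/(2*m))*t = (m + t) + t**2*(-2 + t)/(2*m) = m + t + t**2*(-2 + t)/(2*m))
P(o) = 3/2 (P(o) = ((1/2)*1**3 - 1*1**2 + (o/o)*(o/o + 1))/((o/o)) = ((1/2)*1 - 1*1 + 1*(1 + 1))/1 = 1*(1/2 - 1 + 1*2) = 1*(1/2 - 1 + 2) = 1*(3/2) = 3/2)
(P(-11/(-5)) + 355)*49 = (3/2 + 355)*49 = (713/2)*49 = 34937/2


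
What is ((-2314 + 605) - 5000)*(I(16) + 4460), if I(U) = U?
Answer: -30029484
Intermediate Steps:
((-2314 + 605) - 5000)*(I(16) + 4460) = ((-2314 + 605) - 5000)*(16 + 4460) = (-1709 - 5000)*4476 = -6709*4476 = -30029484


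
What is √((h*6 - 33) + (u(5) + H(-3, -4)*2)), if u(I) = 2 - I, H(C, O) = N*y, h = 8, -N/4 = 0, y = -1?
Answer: 2*√3 ≈ 3.4641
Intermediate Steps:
N = 0 (N = -4*0 = 0)
H(C, O) = 0 (H(C, O) = 0*(-1) = 0)
√((h*6 - 33) + (u(5) + H(-3, -4)*2)) = √((8*6 - 33) + ((2 - 1*5) + 0*2)) = √((48 - 33) + ((2 - 5) + 0)) = √(15 + (-3 + 0)) = √(15 - 3) = √12 = 2*√3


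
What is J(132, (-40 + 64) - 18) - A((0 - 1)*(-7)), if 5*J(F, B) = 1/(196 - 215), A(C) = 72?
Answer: -6841/95 ≈ -72.010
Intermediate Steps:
J(F, B) = -1/95 (J(F, B) = 1/(5*(196 - 215)) = (⅕)/(-19) = (⅕)*(-1/19) = -1/95)
J(132, (-40 + 64) - 18) - A((0 - 1)*(-7)) = -1/95 - 1*72 = -1/95 - 72 = -6841/95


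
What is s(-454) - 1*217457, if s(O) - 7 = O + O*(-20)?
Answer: -208824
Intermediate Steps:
s(O) = 7 - 19*O (s(O) = 7 + (O + O*(-20)) = 7 + (O - 20*O) = 7 - 19*O)
s(-454) - 1*217457 = (7 - 19*(-454)) - 1*217457 = (7 + 8626) - 217457 = 8633 - 217457 = -208824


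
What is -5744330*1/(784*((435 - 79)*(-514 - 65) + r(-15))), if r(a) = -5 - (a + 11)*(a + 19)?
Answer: 2872165/80796296 ≈ 0.035548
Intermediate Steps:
r(a) = -5 - (11 + a)*(19 + a)
-5744330*1/(784*((435 - 79)*(-514 - 65) + r(-15))) = -5744330*1/(784*((435 - 79)*(-514 - 65) + (-214 - 1*(-15)² - 30*(-15)))) = -5744330*1/(784*(356*(-579) + (-214 - 1*225 + 450))) = -5744330*1/(784*(-206124 + (-214 - 225 + 450))) = -5744330*1/(784*(-206124 + 11)) = -5744330/(784*(-206113)) = -5744330/(-161592592) = -5744330*(-1/161592592) = 2872165/80796296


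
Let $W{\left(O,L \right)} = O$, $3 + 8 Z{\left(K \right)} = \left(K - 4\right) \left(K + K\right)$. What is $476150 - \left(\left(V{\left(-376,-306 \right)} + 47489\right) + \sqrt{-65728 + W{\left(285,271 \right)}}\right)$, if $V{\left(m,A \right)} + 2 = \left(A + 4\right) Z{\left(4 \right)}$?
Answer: $\frac{1714199}{4} - i \sqrt{65443} \approx 4.2855 \cdot 10^{5} - 255.82 i$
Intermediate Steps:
$Z{\left(K \right)} = - \frac{3}{8} + \frac{K \left(-4 + K\right)}{4}$ ($Z{\left(K \right)} = - \frac{3}{8} + \frac{\left(K - 4\right) \left(K + K\right)}{8} = - \frac{3}{8} + \frac{\left(-4 + K\right) 2 K}{8} = - \frac{3}{8} + \frac{2 K \left(-4 + K\right)}{8} = - \frac{3}{8} + \frac{K \left(-4 + K\right)}{4}$)
$V{\left(m,A \right)} = - \frac{7}{2} - \frac{3 A}{8}$ ($V{\left(m,A \right)} = -2 + \left(A + 4\right) \left(- \frac{3}{8} - 4 + \frac{4^{2}}{4}\right) = -2 + \left(4 + A\right) \left(- \frac{3}{8} - 4 + \frac{1}{4} \cdot 16\right) = -2 + \left(4 + A\right) \left(- \frac{3}{8} - 4 + 4\right) = -2 + \left(4 + A\right) \left(- \frac{3}{8}\right) = -2 - \left(\frac{3}{2} + \frac{3 A}{8}\right) = - \frac{7}{2} - \frac{3 A}{8}$)
$476150 - \left(\left(V{\left(-376,-306 \right)} + 47489\right) + \sqrt{-65728 + W{\left(285,271 \right)}}\right) = 476150 - \left(\left(\left(- \frac{7}{2} - - \frac{459}{4}\right) + 47489\right) + \sqrt{-65728 + 285}\right) = 476150 - \left(\left(\left(- \frac{7}{2} + \frac{459}{4}\right) + 47489\right) + \sqrt{-65443}\right) = 476150 - \left(\left(\frac{445}{4} + 47489\right) + i \sqrt{65443}\right) = 476150 - \left(\frac{190401}{4} + i \sqrt{65443}\right) = \frac{1714199}{4} - i \sqrt{65443}$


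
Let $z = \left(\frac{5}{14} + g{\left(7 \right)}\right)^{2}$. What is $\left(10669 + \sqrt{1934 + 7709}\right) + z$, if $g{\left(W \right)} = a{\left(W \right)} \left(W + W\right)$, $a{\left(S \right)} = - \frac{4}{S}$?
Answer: $\frac{2102573}{196} + \sqrt{9643} \approx 10826.0$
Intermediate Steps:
$g{\left(W \right)} = -8$ ($g{\left(W \right)} = - \frac{4}{W} \left(W + W\right) = - \frac{4}{W} 2 W = -8$)
$z = \frac{11449}{196}$ ($z = \left(\frac{5}{14} - 8\right)^{2} = \left(- \frac{107}{14}\right)^{2} = \frac{11449}{196} \approx 58.413$)
$\left(10669 + \sqrt{1934 + 7709}\right) + z = \left(10669 + \sqrt{1934 + 7709}\right) + \frac{11449}{196} = \left(10669 + \sqrt{9643}\right) + \frac{11449}{196} = \frac{2102573}{196} + \sqrt{9643}$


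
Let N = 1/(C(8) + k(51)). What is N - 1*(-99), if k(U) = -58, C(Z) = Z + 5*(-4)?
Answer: 6929/70 ≈ 98.986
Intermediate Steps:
C(Z) = -20 + Z (C(Z) = Z - 20 = -20 + Z)
N = -1/70 (N = 1/((-20 + 8) - 58) = 1/(-12 - 58) = 1/(-70) = -1/70 ≈ -0.014286)
N - 1*(-99) = -1/70 - 1*(-99) = -1/70 + 99 = 6929/70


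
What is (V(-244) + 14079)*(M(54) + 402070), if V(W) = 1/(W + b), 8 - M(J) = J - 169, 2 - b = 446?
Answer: 3895782567743/688 ≈ 5.6625e+9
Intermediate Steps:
b = -444 (b = 2 - 1*446 = 2 - 446 = -444)
M(J) = 177 - J (M(J) = 8 - (J - 169) = 8 - (-169 + J) = 8 + (169 - J) = 177 - J)
V(W) = 1/(-444 + W) (V(W) = 1/(W - 444) = 1/(-444 + W))
(V(-244) + 14079)*(M(54) + 402070) = (1/(-444 - 244) + 14079)*((177 - 1*54) + 402070) = (1/(-688) + 14079)*((177 - 54) + 402070) = (-1/688 + 14079)*(123 + 402070) = (9686351/688)*402193 = 3895782567743/688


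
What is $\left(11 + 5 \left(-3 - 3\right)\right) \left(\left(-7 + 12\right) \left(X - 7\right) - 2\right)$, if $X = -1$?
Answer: $798$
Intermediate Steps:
$\left(11 + 5 \left(-3 - 3\right)\right) \left(\left(-7 + 12\right) \left(X - 7\right) - 2\right) = \left(11 + 5 \left(-3 - 3\right)\right) \left(\left(-7 + 12\right) \left(-1 - 7\right) - 2\right) = \left(11 + 5 \left(-6\right)\right) \left(5 \left(-8\right) - 2\right) = \left(11 - 30\right) \left(-40 - 2\right) = \left(-19\right) \left(-42\right) = 798$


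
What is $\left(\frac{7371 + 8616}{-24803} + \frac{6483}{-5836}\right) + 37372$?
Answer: $\frac{3707576705}{99212} \approx 37370.0$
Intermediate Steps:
$\left(\frac{7371 + 8616}{-24803} + \frac{6483}{-5836}\right) + 37372 = \left(15987 \left(- \frac{1}{24803}\right) + 6483 \left(- \frac{1}{5836}\right)\right) + 37372 = \left(- \frac{15987}{24803} - \frac{6483}{5836}\right) + 37372 = - \frac{174159}{99212} + 37372 = \frac{3707576705}{99212}$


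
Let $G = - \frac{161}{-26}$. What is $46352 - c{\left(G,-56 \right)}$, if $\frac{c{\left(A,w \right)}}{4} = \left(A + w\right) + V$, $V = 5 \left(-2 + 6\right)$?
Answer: $\frac{604126}{13} \approx 46471.0$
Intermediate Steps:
$V = 20$ ($V = 5 \cdot 4 = 20$)
$G = \frac{161}{26}$ ($G = \left(-161\right) \left(- \frac{1}{26}\right) = \frac{161}{26} \approx 6.1923$)
$c{\left(A,w \right)} = 80 + 4 A + 4 w$ ($c{\left(A,w \right)} = 4 \left(\left(A + w\right) + 20\right) = 4 \left(20 + A + w\right) = 80 + 4 A + 4 w$)
$46352 - c{\left(G,-56 \right)} = 46352 - \left(80 + 4 \cdot \frac{161}{26} + 4 \left(-56\right)\right) = 46352 - \left(80 + \frac{322}{13} - 224\right) = 46352 - - \frac{1550}{13} = 46352 + \frac{1550}{13} = \frac{604126}{13}$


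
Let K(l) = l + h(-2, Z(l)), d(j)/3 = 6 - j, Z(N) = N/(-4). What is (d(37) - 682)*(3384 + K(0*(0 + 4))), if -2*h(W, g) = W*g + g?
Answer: -2622600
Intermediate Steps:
Z(N) = -N/4 (Z(N) = N*(-1/4) = -N/4)
h(W, g) = -g/2 - W*g/2 (h(W, g) = -(W*g + g)/2 = -(g + W*g)/2 = -g/2 - W*g/2)
d(j) = 18 - 3*j (d(j) = 3*(6 - j) = 18 - 3*j)
K(l) = 7*l/8 (K(l) = l - (-l/4)*(1 - 2)/2 = l - 1/2*(-l/4)*(-1) = l - l/8 = 7*l/8)
(d(37) - 682)*(3384 + K(0*(0 + 4))) = ((18 - 3*37) - 682)*(3384 + 7*(0*(0 + 4))/8) = ((18 - 111) - 682)*(3384 + 7*(0*4)/8) = (-93 - 682)*(3384 + (7/8)*0) = -775*(3384 + 0) = -775*3384 = -2622600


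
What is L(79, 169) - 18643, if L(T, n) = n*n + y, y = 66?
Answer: 9984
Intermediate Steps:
L(T, n) = 66 + n**2 (L(T, n) = n*n + 66 = n**2 + 66 = 66 + n**2)
L(79, 169) - 18643 = (66 + 169**2) - 18643 = (66 + 28561) - 18643 = 28627 - 18643 = 9984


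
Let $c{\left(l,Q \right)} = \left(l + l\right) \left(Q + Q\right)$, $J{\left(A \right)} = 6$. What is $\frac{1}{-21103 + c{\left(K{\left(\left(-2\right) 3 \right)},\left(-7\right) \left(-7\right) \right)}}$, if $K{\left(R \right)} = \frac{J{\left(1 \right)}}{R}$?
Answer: $- \frac{1}{21299} \approx -4.6951 \cdot 10^{-5}$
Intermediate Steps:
$K{\left(R \right)} = \frac{6}{R}$
$c{\left(l,Q \right)} = 4 Q l$ ($c{\left(l,Q \right)} = 2 l 2 Q = 4 Q l$)
$\frac{1}{-21103 + c{\left(K{\left(\left(-2\right) 3 \right)},\left(-7\right) \left(-7\right) \right)}} = \frac{1}{-21103 + 4 \left(\left(-7\right) \left(-7\right)\right) \frac{6}{\left(-2\right) 3}} = \frac{1}{-21103 + 4 \cdot 49 \frac{6}{-6}} = \frac{1}{-21103 + 4 \cdot 49 \cdot 6 \left(- \frac{1}{6}\right)} = \frac{1}{-21103 + 4 \cdot 49 \left(-1\right)} = \frac{1}{-21103 - 196} = \frac{1}{-21299} = - \frac{1}{21299}$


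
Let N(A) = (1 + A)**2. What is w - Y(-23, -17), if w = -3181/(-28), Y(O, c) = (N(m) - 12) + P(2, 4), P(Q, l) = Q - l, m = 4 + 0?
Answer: 2873/28 ≈ 102.61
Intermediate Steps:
m = 4
Y(O, c) = 11 (Y(O, c) = ((1 + 4)**2 - 12) + (2 - 1*4) = (5**2 - 12) + (2 - 4) = (25 - 12) - 2 = 13 - 2 = 11)
w = 3181/28 (w = -3181*(-1/28) = 3181/28 ≈ 113.61)
w - Y(-23, -17) = 3181/28 - 1*11 = 3181/28 - 11 = 2873/28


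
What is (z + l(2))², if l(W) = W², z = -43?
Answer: 1521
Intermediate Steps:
(z + l(2))² = (-43 + 2²)² = (-43 + 4)² = (-39)² = 1521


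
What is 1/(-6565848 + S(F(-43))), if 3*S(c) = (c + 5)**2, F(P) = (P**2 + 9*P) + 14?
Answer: -3/17504183 ≈ -1.7139e-7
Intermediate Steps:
F(P) = 14 + P**2 + 9*P
S(c) = (5 + c)**2/3 (S(c) = (c + 5)**2/3 = (5 + c)**2/3)
1/(-6565848 + S(F(-43))) = 1/(-6565848 + (5 + (14 + (-43)**2 + 9*(-43)))**2/3) = 1/(-6565848 + (5 + (14 + 1849 - 387))**2/3) = 1/(-6565848 + (5 + 1476)**2/3) = 1/(-6565848 + (1/3)*1481**2) = 1/(-6565848 + (1/3)*2193361) = 1/(-6565848 + 2193361/3) = 1/(-17504183/3) = -3/17504183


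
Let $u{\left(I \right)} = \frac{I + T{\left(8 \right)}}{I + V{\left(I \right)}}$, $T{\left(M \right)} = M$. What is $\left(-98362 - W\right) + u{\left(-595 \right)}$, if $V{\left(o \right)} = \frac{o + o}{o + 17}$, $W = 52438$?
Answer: $- \frac{1520054021}{10080} \approx -1.508 \cdot 10^{5}$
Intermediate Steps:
$V{\left(o \right)} = \frac{2 o}{17 + o}$
$u{\left(I \right)} = \frac{8 + I}{I + \frac{2 I}{17 + I}}$ ($u{\left(I \right)} = \frac{I + 8}{I + \frac{2 I}{17 + I}} = \frac{8 + I}{I + \frac{2 I}{17 + I}}$)
$\left(-98362 - W\right) + u{\left(-595 \right)} = \left(-98362 - 52438\right) + \frac{\left(8 - 595\right) \left(17 - 595\right)}{\left(-595\right) \left(19 - 595\right)} = \left(-98362 - 52438\right) - \frac{1}{595} \frac{1}{-576} \left(-587\right) \left(-578\right) = -150800 - \left(- \frac{1}{342720}\right) \left(-587\right) \left(-578\right) = -150800 + \frac{9979}{10080} = - \frac{1520054021}{10080}$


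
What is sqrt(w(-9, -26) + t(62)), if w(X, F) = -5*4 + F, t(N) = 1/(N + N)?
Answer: I*sqrt(176793)/62 ≈ 6.7817*I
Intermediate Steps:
t(N) = 1/(2*N)
w(X, F) = -20 + F
sqrt(w(-9, -26) + t(62)) = sqrt((-20 - 26) + (1/2)/62) = sqrt(-46 + (1/2)*(1/62)) = sqrt(-46 + 1/124) = sqrt(-5703/124) = I*sqrt(176793)/62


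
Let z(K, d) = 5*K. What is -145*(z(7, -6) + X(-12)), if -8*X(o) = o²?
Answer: -2465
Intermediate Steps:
X(o) = -o²/8
-145*(z(7, -6) + X(-12)) = -145*(5*7 - ⅛*(-12)²) = -145*(35 - ⅛*144) = -145*(35 - 18) = -145*17 = -2465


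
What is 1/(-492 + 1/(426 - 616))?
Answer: -190/93481 ≈ -0.0020325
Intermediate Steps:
1/(-492 + 1/(426 - 616)) = 1/(-492 + 1/(-190)) = 1/(-492 - 1/190) = 1/(-93481/190) = -190/93481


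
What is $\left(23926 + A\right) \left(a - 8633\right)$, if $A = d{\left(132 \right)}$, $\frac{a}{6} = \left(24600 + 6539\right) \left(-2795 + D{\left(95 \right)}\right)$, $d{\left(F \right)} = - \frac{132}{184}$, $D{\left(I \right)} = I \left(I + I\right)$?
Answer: $\frac{3136763071792831}{46} \approx 6.8191 \cdot 10^{13}$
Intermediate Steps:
$D{\left(I \right)} = 2 I^{2}$ ($D{\left(I \right)} = I 2 I = 2 I^{2}$)
$d{\left(F \right)} = - \frac{33}{46}$ ($d{\left(F \right)} = \left(-132\right) \frac{1}{184} = - \frac{33}{46}$)
$a = 2850152670$ ($a = 6 \left(24600 + 6539\right) \left(-2795 + 2 \cdot 95^{2}\right) = 6 \cdot 31139 \left(-2795 + 2 \cdot 9025\right) = 6 \cdot 31139 \left(-2795 + 18050\right) = 6 \cdot 31139 \cdot 15255 = 6 \cdot 475025445 = 2850152670$)
$A = - \frac{33}{46} \approx -0.71739$
$\left(23926 + A\right) \left(a - 8633\right) = \left(23926 - \frac{33}{46}\right) \left(2850152670 - 8633\right) = \frac{1100563}{46} \cdot 2850144037 = \frac{3136763071792831}{46}$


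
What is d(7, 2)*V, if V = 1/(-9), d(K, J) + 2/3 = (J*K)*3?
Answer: -124/27 ≈ -4.5926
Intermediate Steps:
d(K, J) = -2/3 + 3*J*K (d(K, J) = -2/3 + (J*K)*3 = -2/3 + 3*J*K)
V = -1/9 ≈ -0.11111
d(7, 2)*V = (-2/3 + 3*2*7)*(-1/9) = (-2/3 + 42)*(-1/9) = (124/3)*(-1/9) = -124/27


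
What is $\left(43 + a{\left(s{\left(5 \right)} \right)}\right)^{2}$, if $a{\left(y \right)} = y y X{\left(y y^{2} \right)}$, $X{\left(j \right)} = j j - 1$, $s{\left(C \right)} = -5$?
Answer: $152601953449$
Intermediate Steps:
$X{\left(j \right)} = -1 + j^{2}$ ($X{\left(j \right)} = j^{2} - 1 = -1 + j^{2}$)
$a{\left(y \right)} = y^{2} \left(-1 + y^{6}\right)$ ($a{\left(y \right)} = y y \left(-1 + \left(y y^{2}\right)^{2}\right) = y^{2} \left(-1 + \left(y^{3}\right)^{2}\right) = y^{2} \left(-1 + y^{6}\right)$)
$\left(43 + a{\left(s{\left(5 \right)} \right)}\right)^{2} = \left(43 + \left(\left(-5\right)^{8} - \left(-5\right)^{2}\right)\right)^{2} = \left(43 + \left(390625 - 25\right)\right)^{2} = \left(43 + 390600\right)^{2} = 390643^{2} = 152601953449$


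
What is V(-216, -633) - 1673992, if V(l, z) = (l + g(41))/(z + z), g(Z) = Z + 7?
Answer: -353212284/211 ≈ -1.6740e+6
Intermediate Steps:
g(Z) = 7 + Z
V(l, z) = (48 + l)/(2*z) (V(l, z) = (l + (7 + 41))/(z + z) = (l + 48)/((2*z)) = (48 + l)*(1/(2*z)) = (48 + l)/(2*z))
V(-216, -633) - 1673992 = (1/2)*(48 - 216)/(-633) - 1673992 = (1/2)*(-1/633)*(-168) - 1673992 = 28/211 - 1673992 = -353212284/211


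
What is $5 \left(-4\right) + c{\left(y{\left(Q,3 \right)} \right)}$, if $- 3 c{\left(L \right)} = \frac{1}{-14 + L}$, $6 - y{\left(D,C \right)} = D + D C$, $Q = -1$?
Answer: $- \frac{239}{12} \approx -19.917$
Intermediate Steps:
$y{\left(D,C \right)} = 6 - D - C D$ ($y{\left(D,C \right)} = 6 - \left(D + D C\right) = 6 - \left(D + C D\right) = 6 - D - C D$)
$c{\left(L \right)} = - \frac{1}{3 \left(-14 + L\right)}$
$5 \left(-4\right) + c{\left(y{\left(Q,3 \right)} \right)} = 5 \left(-4\right) - \frac{1}{-42 + 3 \left(6 - -1 - 3 \left(-1\right)\right)} = -20 - \frac{1}{-42 + 3 \left(6 + 1 + 3\right)} = -20 - \frac{1}{-42 + 3 \cdot 10} = -20 - \frac{1}{-42 + 30} = -20 - \frac{1}{-12} = -20 - - \frac{1}{12} = -20 + \frac{1}{12} = - \frac{239}{12}$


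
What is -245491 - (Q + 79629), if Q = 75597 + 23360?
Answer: -424077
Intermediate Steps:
Q = 98957
-245491 - (Q + 79629) = -245491 - (98957 + 79629) = -245491 - 1*178586 = -245491 - 178586 = -424077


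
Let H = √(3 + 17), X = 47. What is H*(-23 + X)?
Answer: 48*√5 ≈ 107.33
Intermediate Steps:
H = 2*√5 (H = √20 = 2*√5 ≈ 4.4721)
H*(-23 + X) = (2*√5)*(-23 + 47) = (2*√5)*24 = 48*√5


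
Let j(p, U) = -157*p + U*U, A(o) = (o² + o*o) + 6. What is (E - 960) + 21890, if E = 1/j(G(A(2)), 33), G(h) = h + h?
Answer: 69215509/3307 ≈ 20930.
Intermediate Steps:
A(o) = 6 + 2*o² (A(o) = (o² + o²) + 6 = 2*o² + 6 = 6 + 2*o²)
G(h) = 2*h
j(p, U) = U² - 157*p (j(p, U) = -157*p + U² = U² - 157*p)
E = -1/3307 (E = 1/(33² - 314*(6 + 2*2²)) = 1/(1089 - 314*(6 + 2*4)) = 1/(1089 - 314*(6 + 8)) = 1/(1089 - 314*14) = 1/(1089 - 157*28) = 1/(1089 - 4396) = 1/(-3307) = -1/3307 ≈ -0.00030239)
(E - 960) + 21890 = (-1/3307 - 960) + 21890 = -3174721/3307 + 21890 = 69215509/3307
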